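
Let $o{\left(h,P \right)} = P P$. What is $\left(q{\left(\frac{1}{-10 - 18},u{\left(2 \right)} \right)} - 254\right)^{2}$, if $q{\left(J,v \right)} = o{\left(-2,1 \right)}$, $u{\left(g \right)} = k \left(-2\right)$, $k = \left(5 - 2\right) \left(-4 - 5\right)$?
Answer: $64009$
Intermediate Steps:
$k = -27$ ($k = 3 \left(-9\right) = -27$)
$u{\left(g \right)} = 54$ ($u{\left(g \right)} = \left(-27\right) \left(-2\right) = 54$)
$o{\left(h,P \right)} = P^{2}$
$q{\left(J,v \right)} = 1$ ($q{\left(J,v \right)} = 1^{2} = 1$)
$\left(q{\left(\frac{1}{-10 - 18},u{\left(2 \right)} \right)} - 254\right)^{2} = \left(1 - 254\right)^{2} = \left(-253\right)^{2} = 64009$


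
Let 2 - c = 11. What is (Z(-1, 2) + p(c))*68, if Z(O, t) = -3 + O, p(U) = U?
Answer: -884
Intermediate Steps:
c = -9 (c = 2 - 1*11 = 2 - 11 = -9)
(Z(-1, 2) + p(c))*68 = ((-3 - 1) - 9)*68 = (-4 - 9)*68 = -13*68 = -884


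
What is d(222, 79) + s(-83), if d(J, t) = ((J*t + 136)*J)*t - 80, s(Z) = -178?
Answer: 309966354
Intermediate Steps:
d(J, t) = -80 + J*t*(136 + J*t) (d(J, t) = ((136 + J*t)*J)*t - 80 = (J*(136 + J*t))*t - 80 = J*t*(136 + J*t) - 80 = -80 + J*t*(136 + J*t))
d(222, 79) + s(-83) = (-80 + 222²*79² + 136*222*79) - 178 = (-80 + 49284*6241 + 2385168) - 178 = (-80 + 307581444 + 2385168) - 178 = 309966532 - 178 = 309966354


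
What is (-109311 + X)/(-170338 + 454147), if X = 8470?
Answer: -100841/283809 ≈ -0.35531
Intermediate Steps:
(-109311 + X)/(-170338 + 454147) = (-109311 + 8470)/(-170338 + 454147) = -100841/283809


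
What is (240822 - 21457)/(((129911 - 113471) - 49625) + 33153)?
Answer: -219365/32 ≈ -6855.2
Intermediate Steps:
(240822 - 21457)/(((129911 - 113471) - 49625) + 33153) = 219365/((16440 - 49625) + 33153) = 219365/(-33185 + 33153) = 219365/(-32) = 219365*(-1/32) = -219365/32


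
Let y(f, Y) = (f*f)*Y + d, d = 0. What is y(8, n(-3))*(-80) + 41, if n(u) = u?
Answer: 15401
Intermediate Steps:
y(f, Y) = Y*f**2 (y(f, Y) = (f*f)*Y + 0 = f**2*Y + 0 = Y*f**2 + 0 = Y*f**2)
y(8, n(-3))*(-80) + 41 = -3*8**2*(-80) + 41 = -3*64*(-80) + 41 = -192*(-80) + 41 = 15360 + 41 = 15401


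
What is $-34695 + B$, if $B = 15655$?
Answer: $-19040$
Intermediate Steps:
$-34695 + B = -34695 + 15655 = -19040$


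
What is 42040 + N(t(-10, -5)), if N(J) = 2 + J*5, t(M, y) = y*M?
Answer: 42292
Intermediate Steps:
t(M, y) = M*y
N(J) = 2 + 5*J
42040 + N(t(-10, -5)) = 42040 + (2 + 5*(-10*(-5))) = 42040 + (2 + 5*50) = 42040 + (2 + 250) = 42040 + 252 = 42292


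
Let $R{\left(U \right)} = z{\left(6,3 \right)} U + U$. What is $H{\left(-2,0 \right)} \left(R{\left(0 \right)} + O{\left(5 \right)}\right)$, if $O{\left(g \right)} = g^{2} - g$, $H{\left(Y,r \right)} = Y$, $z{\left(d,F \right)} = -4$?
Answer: $-40$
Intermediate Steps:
$R{\left(U \right)} = - 3 U$ ($R{\left(U \right)} = - 4 U + U = - 3 U$)
$H{\left(-2,0 \right)} \left(R{\left(0 \right)} + O{\left(5 \right)}\right) = - 2 \left(\left(-3\right) 0 + 5 \left(-1 + 5\right)\right) = - 2 \left(0 + 5 \cdot 4\right) = - 2 \left(0 + 20\right) = \left(-2\right) 20 = -40$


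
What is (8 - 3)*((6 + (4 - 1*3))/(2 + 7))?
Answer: 35/9 ≈ 3.8889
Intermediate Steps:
(8 - 3)*((6 + (4 - 1*3))/(2 + 7)) = 5*((6 + (4 - 3))/9) = 5*((6 + 1)*(⅑)) = 5*(7*(⅑)) = 5*(7/9) = 35/9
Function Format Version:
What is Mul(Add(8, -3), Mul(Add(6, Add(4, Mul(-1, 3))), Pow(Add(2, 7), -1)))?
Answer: Rational(35, 9) ≈ 3.8889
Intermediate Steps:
Mul(Add(8, -3), Mul(Add(6, Add(4, Mul(-1, 3))), Pow(Add(2, 7), -1))) = Mul(5, Mul(Add(6, Add(4, -3)), Pow(9, -1))) = Mul(5, Mul(Add(6, 1), Rational(1, 9))) = Mul(5, Mul(7, Rational(1, 9))) = Mul(5, Rational(7, 9)) = Rational(35, 9)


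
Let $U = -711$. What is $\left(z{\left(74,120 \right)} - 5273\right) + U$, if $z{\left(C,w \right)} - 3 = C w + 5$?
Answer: $2904$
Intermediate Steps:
$z{\left(C,w \right)} = 8 + C w$ ($z{\left(C,w \right)} = 3 + \left(C w + 5\right) = 3 + \left(5 + C w\right) = 8 + C w$)
$\left(z{\left(74,120 \right)} - 5273\right) + U = \left(\left(8 + 74 \cdot 120\right) - 5273\right) - 711 = \left(\left(8 + 8880\right) - 5273\right) - 711 = \left(8888 - 5273\right) - 711 = 3615 - 711 = 2904$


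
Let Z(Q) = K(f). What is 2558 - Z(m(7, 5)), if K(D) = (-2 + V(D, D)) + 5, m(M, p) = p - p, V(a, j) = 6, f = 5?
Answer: 2549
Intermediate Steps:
m(M, p) = 0
K(D) = 9 (K(D) = (-2 + 6) + 5 = 4 + 5 = 9)
Z(Q) = 9
2558 - Z(m(7, 5)) = 2558 - 1*9 = 2558 - 9 = 2549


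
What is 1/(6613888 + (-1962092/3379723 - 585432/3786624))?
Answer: 1027435792/6795344500156347 ≈ 1.5120e-7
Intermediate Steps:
1/(6613888 + (-1962092/3379723 - 585432/3786624)) = 1/(6613888 + (-1962092*1/3379723 - 585432*1/3786624)) = 1/(6613888 + (-1962092/3379723 - 47/304)) = 1/(6613888 - 755322949/1027435792) = 1/(6795344500156347/1027435792) = 1027435792/6795344500156347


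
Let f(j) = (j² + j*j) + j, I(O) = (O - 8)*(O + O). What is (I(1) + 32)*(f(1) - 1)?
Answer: 36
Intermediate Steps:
I(O) = 2*O*(-8 + O) (I(O) = (-8 + O)*(2*O) = 2*O*(-8 + O))
f(j) = j + 2*j² (f(j) = (j² + j²) + j = 2*j² + j = j + 2*j²)
(I(1) + 32)*(f(1) - 1) = (2*1*(-8 + 1) + 32)*(1*(1 + 2*1) - 1) = (2*1*(-7) + 32)*(1*(1 + 2) - 1) = (-14 + 32)*(1*3 - 1) = 18*(3 - 1) = 18*2 = 36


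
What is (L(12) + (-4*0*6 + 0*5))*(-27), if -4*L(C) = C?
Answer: 81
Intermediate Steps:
L(C) = -C/4
(L(12) + (-4*0*6 + 0*5))*(-27) = (-1/4*12 + (-4*0*6 + 0*5))*(-27) = (-3 + (0*6 + 0))*(-27) = (-3 + (0 + 0))*(-27) = (-3 + 0)*(-27) = -3*(-27) = 81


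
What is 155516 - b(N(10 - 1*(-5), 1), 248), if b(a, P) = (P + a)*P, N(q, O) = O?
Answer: 93764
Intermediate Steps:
b(a, P) = P*(P + a)
155516 - b(N(10 - 1*(-5), 1), 248) = 155516 - 248*(248 + 1) = 155516 - 248*249 = 155516 - 1*61752 = 155516 - 61752 = 93764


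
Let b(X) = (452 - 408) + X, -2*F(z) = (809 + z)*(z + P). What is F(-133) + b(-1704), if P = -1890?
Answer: 682114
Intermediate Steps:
F(z) = -(-1890 + z)*(809 + z)/2 (F(z) = -(809 + z)*(z - 1890)/2 = -(809 + z)*(-1890 + z)/2 = -(-1890 + z)*(809 + z)/2)
b(X) = 44 + X
F(-133) + b(-1704) = (764505 - ½*(-133)² + (1081/2)*(-133)) + (44 - 1704) = (764505 - ½*17689 - 143773/2) - 1660 = (764505 - 17689/2 - 143773/2) - 1660 = 683774 - 1660 = 682114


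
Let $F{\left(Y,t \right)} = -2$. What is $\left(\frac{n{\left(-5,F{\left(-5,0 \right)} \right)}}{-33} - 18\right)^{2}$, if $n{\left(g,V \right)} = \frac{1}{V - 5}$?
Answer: $\frac{17280649}{53361} \approx 323.84$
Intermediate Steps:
$n{\left(g,V \right)} = \frac{1}{-5 + V}$
$\left(\frac{n{\left(-5,F{\left(-5,0 \right)} \right)}}{-33} - 18\right)^{2} = \left(\frac{1}{\left(-5 - 2\right) \left(-33\right)} - 18\right)^{2} = \left(\frac{1}{-7} \left(- \frac{1}{33}\right) - 18\right)^{2} = \left(\left(- \frac{1}{7}\right) \left(- \frac{1}{33}\right) - 18\right)^{2} = \left(\frac{1}{231} - 18\right)^{2} = \left(- \frac{4157}{231}\right)^{2} = \frac{17280649}{53361}$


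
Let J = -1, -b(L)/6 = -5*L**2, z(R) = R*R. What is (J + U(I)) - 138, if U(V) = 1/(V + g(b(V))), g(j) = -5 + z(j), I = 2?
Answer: -2001182/14397 ≈ -139.00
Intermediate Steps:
z(R) = R**2
b(L) = 30*L**2 (b(L) = -(-30)*L**2 = 30*L**2)
g(j) = -5 + j**2
U(V) = 1/(-5 + V + 900*V**4) (U(V) = 1/(V + (-5 + (30*V**2)**2)) = 1/(V + (-5 + 900*V**4)) = 1/(-5 + V + 900*V**4))
(J + U(I)) - 138 = (-1 + 1/(-5 + 2 + 900*2**4)) - 138 = (-1 + 1/(-5 + 2 + 900*16)) - 138 = (-1 + 1/(-5 + 2 + 14400)) - 138 = (-1 + 1/14397) - 138 = -14396/14397 - 138 = -2001182/14397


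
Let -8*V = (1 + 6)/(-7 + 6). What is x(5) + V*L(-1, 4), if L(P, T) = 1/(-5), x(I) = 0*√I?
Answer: -7/40 ≈ -0.17500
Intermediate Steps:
x(I) = 0
L(P, T) = -⅕
V = 7/8 (V = -(1 + 6)/(8*(-7 + 6)) = -7/(8*(-1)) = -7*(-1)/8 = -⅛*(-7) = 7/8 ≈ 0.87500)
x(5) + V*L(-1, 4) = 0 + (7/8)*(-⅕) = 0 - 7/40 = -7/40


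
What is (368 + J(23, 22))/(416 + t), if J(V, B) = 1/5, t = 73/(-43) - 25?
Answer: 79163/83700 ≈ 0.94579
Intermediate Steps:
t = -1148/43 (t = 73*(-1/43) - 25 = -73/43 - 25 = -1148/43 ≈ -26.698)
J(V, B) = 1/5
(368 + J(23, 22))/(416 + t) = (368 + 1/5)/(416 - 1148/43) = 1841/(5*(16740/43)) = (1841/5)*(43/16740) = 79163/83700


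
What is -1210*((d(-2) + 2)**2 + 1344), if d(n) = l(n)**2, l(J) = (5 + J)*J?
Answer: -3373480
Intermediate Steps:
l(J) = J*(5 + J)
d(n) = n**2*(5 + n)**2 (d(n) = (n*(5 + n))**2 = n**2*(5 + n)**2)
-1210*((d(-2) + 2)**2 + 1344) = -1210*(((-2)**2*(5 - 2)**2 + 2)**2 + 1344) = -1210*((4*3**2 + 2)**2 + 1344) = -1210*((4*9 + 2)**2 + 1344) = -1210*((36 + 2)**2 + 1344) = -1210*(38**2 + 1344) = -1210*(1444 + 1344) = -1210*2788 = -3373480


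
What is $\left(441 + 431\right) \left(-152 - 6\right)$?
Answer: $-137776$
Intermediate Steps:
$\left(441 + 431\right) \left(-152 - 6\right) = 872 \left(-158\right) = -137776$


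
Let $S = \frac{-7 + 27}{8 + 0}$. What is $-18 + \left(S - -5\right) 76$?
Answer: $552$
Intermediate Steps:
$S = \frac{5}{2}$ ($S = \frac{20}{8} = 20 \cdot \frac{1}{8} = \frac{5}{2} \approx 2.5$)
$-18 + \left(S - -5\right) 76 = -18 + \left(\frac{5}{2} - -5\right) 76 = -18 + \left(\frac{5}{2} + 5\right) 76 = -18 + \frac{15}{2} \cdot 76 = -18 + 570 = 552$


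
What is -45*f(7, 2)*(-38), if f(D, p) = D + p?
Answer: 15390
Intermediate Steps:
-45*f(7, 2)*(-38) = -45*(7 + 2)*(-38) = -45*9*(-38) = -405*(-38) = 15390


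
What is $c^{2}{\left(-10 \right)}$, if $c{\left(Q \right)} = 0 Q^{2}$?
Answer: $0$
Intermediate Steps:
$c{\left(Q \right)} = 0$
$c^{2}{\left(-10 \right)} = 0^{2} = 0$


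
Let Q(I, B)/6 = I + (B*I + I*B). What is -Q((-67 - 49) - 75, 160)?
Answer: 367866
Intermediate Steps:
Q(I, B) = 6*I + 12*B*I (Q(I, B) = 6*(I + (B*I + I*B)) = 6*(I + (B*I + B*I)) = 6*(I + 2*B*I) = 6*I + 12*B*I)
-Q((-67 - 49) - 75, 160) = -6*((-67 - 49) - 75)*(1 + 2*160) = -6*(-116 - 75)*(1 + 320) = -6*(-191)*321 = -1*(-367866) = 367866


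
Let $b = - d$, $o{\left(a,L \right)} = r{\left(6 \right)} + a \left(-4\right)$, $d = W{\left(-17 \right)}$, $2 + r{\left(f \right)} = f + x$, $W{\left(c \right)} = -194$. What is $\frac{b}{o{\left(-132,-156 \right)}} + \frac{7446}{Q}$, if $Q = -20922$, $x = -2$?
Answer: $\frac{9374}{924055} \approx 0.010144$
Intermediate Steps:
$r{\left(f \right)} = -4 + f$ ($r{\left(f \right)} = -2 + \left(f - 2\right) = -2 + \left(-2 + f\right) = -4 + f$)
$d = -194$
$o{\left(a,L \right)} = 2 - 4 a$ ($o{\left(a,L \right)} = \left(-4 + 6\right) + a \left(-4\right) = 2 - 4 a$)
$b = 194$ ($b = \left(-1\right) \left(-194\right) = 194$)
$\frac{b}{o{\left(-132,-156 \right)}} + \frac{7446}{Q} = \frac{194}{2 - -528} + \frac{7446}{-20922} = \frac{194}{2 + 528} + 7446 \left(- \frac{1}{20922}\right) = \frac{194}{530} - \frac{1241}{3487} = 194 \cdot \frac{1}{530} - \frac{1241}{3487} = \frac{97}{265} - \frac{1241}{3487} = \frac{9374}{924055}$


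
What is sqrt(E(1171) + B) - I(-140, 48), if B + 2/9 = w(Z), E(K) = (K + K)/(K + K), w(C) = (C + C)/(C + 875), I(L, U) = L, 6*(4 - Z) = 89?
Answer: 140 + 5*sqrt(291397)/3111 ≈ 140.87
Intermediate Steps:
Z = -65/6 (Z = 4 - 1/6*89 = 4 - 89/6 = -65/6 ≈ -10.833)
w(C) = 2*C/(875 + C) (w(C) = (2*C)/(875 + C) = 2*C/(875 + C))
E(K) = 1 (E(K) = (2*K)/((2*K)) = (2*K)*(1/(2*K)) = 1)
B = -2308/9333 (B = -2/9 + 2*(-65/6)/(875 - 65/6) = -2/9 + 2*(-65/6)/(5185/6) = -2/9 + 2*(-65/6)*(6/5185) = -2/9 - 26/1037 = -2308/9333 ≈ -0.24729)
sqrt(E(1171) + B) - I(-140, 48) = sqrt(1 - 2308/9333) - 1*(-140) = sqrt(7025/9333) + 140 = 5*sqrt(291397)/3111 + 140 = 140 + 5*sqrt(291397)/3111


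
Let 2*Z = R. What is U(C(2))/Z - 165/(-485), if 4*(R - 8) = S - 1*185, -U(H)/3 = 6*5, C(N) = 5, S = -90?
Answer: 8651/2619 ≈ 3.3032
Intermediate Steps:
U(H) = -90 (U(H) = -18*5 = -3*30 = -90)
R = -243/4 (R = 8 + (-90 - 1*185)/4 = 8 + (-90 - 185)/4 = 8 + (¼)*(-275) = 8 - 275/4 = -243/4 ≈ -60.750)
Z = -243/8 (Z = (½)*(-243/4) = -243/8 ≈ -30.375)
U(C(2))/Z - 165/(-485) = -90/(-243/8) - 165/(-485) = -90*(-8/243) - 165*(-1/485) = 80/27 + 33/97 = 8651/2619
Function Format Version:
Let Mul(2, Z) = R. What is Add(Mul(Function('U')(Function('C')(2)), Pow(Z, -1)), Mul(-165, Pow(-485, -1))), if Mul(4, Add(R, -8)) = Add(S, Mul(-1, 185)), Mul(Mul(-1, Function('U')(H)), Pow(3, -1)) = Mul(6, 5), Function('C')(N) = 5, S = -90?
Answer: Rational(8651, 2619) ≈ 3.3032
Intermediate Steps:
Function('U')(H) = -90 (Function('U')(H) = Mul(-3, Mul(6, 5)) = Mul(-3, 30) = -90)
R = Rational(-243, 4) (R = Add(8, Mul(Rational(1, 4), Add(-90, Mul(-1, 185)))) = Add(8, Mul(Rational(1, 4), Add(-90, -185))) = Add(8, Mul(Rational(1, 4), -275)) = Add(8, Rational(-275, 4)) = Rational(-243, 4) ≈ -60.750)
Z = Rational(-243, 8) (Z = Mul(Rational(1, 2), Rational(-243, 4)) = Rational(-243, 8) ≈ -30.375)
Add(Mul(Function('U')(Function('C')(2)), Pow(Z, -1)), Mul(-165, Pow(-485, -1))) = Add(Mul(-90, Pow(Rational(-243, 8), -1)), Mul(-165, Pow(-485, -1))) = Add(Mul(-90, Rational(-8, 243)), Mul(-165, Rational(-1, 485))) = Add(Rational(80, 27), Rational(33, 97)) = Rational(8651, 2619)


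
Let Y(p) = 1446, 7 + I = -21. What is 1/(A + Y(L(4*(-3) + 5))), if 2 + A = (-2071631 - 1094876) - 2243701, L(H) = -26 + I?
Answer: -1/5408764 ≈ -1.8489e-7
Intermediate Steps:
I = -28 (I = -7 - 21 = -28)
L(H) = -54 (L(H) = -26 - 28 = -54)
A = -5410210 (A = -2 + ((-2071631 - 1094876) - 2243701) = -2 + (-3166507 - 2243701) = -2 - 5410208 = -5410210)
1/(A + Y(L(4*(-3) + 5))) = 1/(-5410210 + 1446) = 1/(-5408764) = -1/5408764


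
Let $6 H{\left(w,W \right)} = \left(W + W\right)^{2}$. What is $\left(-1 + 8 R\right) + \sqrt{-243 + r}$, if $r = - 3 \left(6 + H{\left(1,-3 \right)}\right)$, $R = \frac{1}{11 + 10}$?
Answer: $- \frac{13}{21} + 3 i \sqrt{31} \approx -0.61905 + 16.703 i$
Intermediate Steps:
$R = \frac{1}{21} \approx 0.047619$
$H{\left(w,W \right)} = \frac{2 W^{2}}{3}$ ($H{\left(w,W \right)} = \frac{\left(W + W\right)^{2}}{6} = \frac{\left(2 W\right)^{2}}{6} = \frac{4 W^{2}}{6} = \frac{2 W^{2}}{3}$)
$r = -36$ ($r = - 3 \left(6 + \frac{2 \left(-3\right)^{2}}{3}\right) = - 3 \left(6 + \frac{2}{3} \cdot 9\right) = - 3 \left(6 + 6\right) = \left(-3\right) 12 = -36$)
$\left(-1 + 8 R\right) + \sqrt{-243 + r} = \left(-1 + 8 \cdot \frac{1}{21}\right) + \sqrt{-243 - 36} = \left(-1 + \frac{8}{21}\right) + \sqrt{-279} = - \frac{13}{21} + 3 i \sqrt{31}$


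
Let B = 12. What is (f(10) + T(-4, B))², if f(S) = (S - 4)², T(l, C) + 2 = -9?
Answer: 625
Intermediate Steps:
T(l, C) = -11 (T(l, C) = -2 - 9 = -11)
f(S) = (-4 + S)²
(f(10) + T(-4, B))² = ((-4 + 10)² - 11)² = (6² - 11)² = (36 - 11)² = 25² = 625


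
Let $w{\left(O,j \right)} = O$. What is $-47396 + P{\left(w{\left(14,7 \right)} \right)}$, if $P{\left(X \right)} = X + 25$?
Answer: $-47357$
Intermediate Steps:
$P{\left(X \right)} = 25 + X$
$-47396 + P{\left(w{\left(14,7 \right)} \right)} = -47396 + \left(25 + 14\right) = -47396 + 39 = -47357$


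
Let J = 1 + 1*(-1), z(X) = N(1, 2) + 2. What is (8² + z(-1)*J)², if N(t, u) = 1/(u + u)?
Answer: 4096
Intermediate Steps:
N(t, u) = 1/(2*u)
z(X) = 9/4 (z(X) = (½)/2 + 2 = (½)*(½) + 2 = ¼ + 2 = 9/4)
J = 0 (J = 1 - 1 = 0)
(8² + z(-1)*J)² = (8² + (9/4)*0)² = (64 + 0)² = 64² = 4096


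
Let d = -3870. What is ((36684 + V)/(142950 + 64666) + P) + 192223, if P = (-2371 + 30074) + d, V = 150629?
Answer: 44856869809/207616 ≈ 2.1606e+5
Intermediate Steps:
P = 23833 (P = (-2371 + 30074) - 3870 = 27703 - 3870 = 23833)
((36684 + V)/(142950 + 64666) + P) + 192223 = ((36684 + 150629)/(142950 + 64666) + 23833) + 192223 = (187313/207616 + 23833) + 192223 = 4948299441/207616 + 192223 = 44856869809/207616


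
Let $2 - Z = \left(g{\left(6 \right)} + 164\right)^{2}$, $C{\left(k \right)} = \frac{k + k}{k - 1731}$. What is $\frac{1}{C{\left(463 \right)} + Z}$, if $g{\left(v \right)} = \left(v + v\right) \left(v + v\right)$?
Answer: $- \frac{634}{60142971} \approx -1.0542 \cdot 10^{-5}$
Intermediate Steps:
$g{\left(v \right)} = 4 v^{2}$ ($g{\left(v \right)} = 2 v 2 v = 4 v^{2}$)
$C{\left(k \right)} = \frac{2 k}{-1731 + k}$
$Z = -94862$ ($Z = 2 - \left(4 \cdot 6^{2} + 164\right)^{2} = 2 - \left(4 \cdot 36 + 164\right)^{2} = 2 - \left(144 + 164\right)^{2} = 2 - 308^{2} = 2 - 94864 = -94862$)
$\frac{1}{C{\left(463 \right)} + Z} = \frac{1}{2 \cdot 463 \frac{1}{-1731 + 463} - 94862} = \frac{1}{2 \cdot 463 \frac{1}{-1268} - 94862} = \frac{1}{2 \cdot 463 \left(- \frac{1}{1268}\right) - 94862} = \frac{1}{- \frac{463}{634} - 94862} = \frac{1}{- \frac{60142971}{634}} = - \frac{634}{60142971}$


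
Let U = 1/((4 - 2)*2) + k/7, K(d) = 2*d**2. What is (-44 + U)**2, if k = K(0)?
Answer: 30625/16 ≈ 1914.1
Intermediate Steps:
k = 0 (k = 2*0**2 = 2*0 = 0)
U = 1/4 (U = 1/((4 - 2)*2) + 0/7 = 1/(2*2) + 0*(1/7) = 1/4 + 0 = 1/4 ≈ 0.25000)
(-44 + U)**2 = (-44 + 1/4)**2 = (-175/4)**2 = 30625/16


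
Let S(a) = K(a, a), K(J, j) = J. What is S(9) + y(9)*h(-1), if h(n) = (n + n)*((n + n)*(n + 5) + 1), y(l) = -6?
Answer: -75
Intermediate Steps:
h(n) = 2*n*(1 + 2*n*(5 + n)) (h(n) = (2*n)*((2*n)*(5 + n) + 1) = (2*n)*(2*n*(5 + n) + 1) = (2*n)*(1 + 2*n*(5 + n)) = 2*n*(1 + 2*n*(5 + n)))
S(a) = a
S(9) + y(9)*h(-1) = 9 - 12*(-1)*(1 + 2*(-1)² + 10*(-1)) = 9 - 12*(-1)*(1 + 2*1 - 10) = 9 - 12*(-1)*(1 + 2 - 10) = 9 - 12*(-1)*(-7) = 9 - 6*14 = 9 - 84 = -75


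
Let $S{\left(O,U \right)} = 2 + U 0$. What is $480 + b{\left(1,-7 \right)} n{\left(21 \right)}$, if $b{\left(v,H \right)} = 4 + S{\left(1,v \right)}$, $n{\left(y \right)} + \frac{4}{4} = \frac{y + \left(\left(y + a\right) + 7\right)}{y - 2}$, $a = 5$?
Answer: $\frac{9330}{19} \approx 491.05$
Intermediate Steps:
$S{\left(O,U \right)} = 2$ ($S{\left(O,U \right)} = 2 + 0 = 2$)
$n{\left(y \right)} = -1 + \frac{12 + 2 y}{-2 + y}$ ($n{\left(y \right)} = -1 + \frac{y + \left(\left(y + 5\right) + 7\right)}{y - 2} = -1 + \frac{y + \left(\left(5 + y\right) + 7\right)}{-2 + y} = -1 + \frac{y + \left(12 + y\right)}{-2 + y} = -1 + \frac{12 + 2 y}{-2 + y}$)
$b{\left(v,H \right)} = 6$ ($b{\left(v,H \right)} = 4 + 2 = 6$)
$480 + b{\left(1,-7 \right)} n{\left(21 \right)} = 480 + 6 \frac{14 + 21}{-2 + 21} = 480 + 6 \cdot \frac{1}{19} \cdot 35 = 480 + 6 \cdot \frac{35}{19} = 480 + \frac{210}{19} = \frac{9330}{19}$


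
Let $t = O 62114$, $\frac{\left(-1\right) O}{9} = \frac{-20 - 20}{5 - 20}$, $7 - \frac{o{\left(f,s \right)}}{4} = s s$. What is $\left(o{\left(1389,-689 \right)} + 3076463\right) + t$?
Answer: $-313129$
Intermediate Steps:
$o{\left(f,s \right)} = 28 - 4 s^{2}$ ($o{\left(f,s \right)} = 28 - 4 s s = 28 - 4 s^{2}$)
$O = -24$ ($O = - 9 \frac{-20 - 20}{5 - 20} = - 9 \left(- \frac{40}{-15}\right) = - 9 \left(\left(-40\right) \left(- \frac{1}{15}\right)\right) = \left(-9\right) \frac{8}{3} = -24$)
$t = -1490736$ ($t = \left(-24\right) 62114 = -1490736$)
$\left(o{\left(1389,-689 \right)} + 3076463\right) + t = \left(\left(28 - 4 \left(-689\right)^{2}\right) + 3076463\right) - 1490736 = \left(\left(28 - 1898884\right) + 3076463\right) - 1490736 = \left(-1898856 + 3076463\right) - 1490736 = 1177607 - 1490736 = -313129$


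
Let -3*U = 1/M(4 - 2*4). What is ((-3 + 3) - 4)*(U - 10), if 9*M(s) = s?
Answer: 37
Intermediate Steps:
M(s) = s/9
U = 3/4 (U = -9/(4 - 2*4)/3 = -9/(4 - 8)/3 = -1/(3*((1/9)*(-4))) = -1/(3*(-4/9)) = -1/3*(-9/4) = 3/4 ≈ 0.75000)
((-3 + 3) - 4)*(U - 10) = ((-3 + 3) - 4)*(3/4 - 10) = (0 - 4)*(-37/4) = -4*(-37/4) = 37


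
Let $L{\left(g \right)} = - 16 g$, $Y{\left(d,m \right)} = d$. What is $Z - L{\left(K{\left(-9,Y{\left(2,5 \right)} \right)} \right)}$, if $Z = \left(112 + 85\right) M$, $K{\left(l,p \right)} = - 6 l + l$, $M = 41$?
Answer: $8797$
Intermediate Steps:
$K{\left(l,p \right)} = - 5 l$
$Z = 8077$ ($Z = \left(112 + 85\right) 41 = 197 \cdot 41 = 8077$)
$Z - L{\left(K{\left(-9,Y{\left(2,5 \right)} \right)} \right)} = 8077 - - 16 \left(\left(-5\right) \left(-9\right)\right) = 8077 - \left(-16\right) 45 = 8077 - -720 = 8077 + 720 = 8797$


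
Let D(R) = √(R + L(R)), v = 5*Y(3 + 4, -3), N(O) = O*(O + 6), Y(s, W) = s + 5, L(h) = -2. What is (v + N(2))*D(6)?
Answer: 152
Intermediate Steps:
Y(s, W) = 5 + s
N(O) = O*(6 + O)
v = 60 (v = 5*(5 + (3 + 4)) = 5*(5 + 7) = 5*12 = 60)
D(R) = √(-2 + R) (D(R) = √(R - 2) = √(-2 + R))
(v + N(2))*D(6) = (60 + 2*(6 + 2))*√(-2 + 6) = (60 + 2*8)*√4 = (60 + 16)*2 = 76*2 = 152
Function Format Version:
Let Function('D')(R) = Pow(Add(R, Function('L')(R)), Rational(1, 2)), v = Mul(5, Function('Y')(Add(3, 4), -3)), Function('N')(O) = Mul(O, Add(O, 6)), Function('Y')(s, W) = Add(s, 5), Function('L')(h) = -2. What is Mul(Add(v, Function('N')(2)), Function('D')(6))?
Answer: 152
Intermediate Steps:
Function('Y')(s, W) = Add(5, s)
Function('N')(O) = Mul(O, Add(6, O))
v = 60 (v = Mul(5, Add(5, Add(3, 4))) = Mul(5, Add(5, 7)) = Mul(5, 12) = 60)
Function('D')(R) = Pow(Add(-2, R), Rational(1, 2)) (Function('D')(R) = Pow(Add(R, -2), Rational(1, 2)) = Pow(Add(-2, R), Rational(1, 2)))
Mul(Add(v, Function('N')(2)), Function('D')(6)) = Mul(Add(60, Mul(2, Add(6, 2))), Pow(Add(-2, 6), Rational(1, 2))) = Mul(Add(60, Mul(2, 8)), Pow(4, Rational(1, 2))) = Mul(Add(60, 16), 2) = Mul(76, 2) = 152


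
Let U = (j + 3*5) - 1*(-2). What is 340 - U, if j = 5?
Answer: 318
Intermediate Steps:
U = 22 (U = (5 + 3*5) - 1*(-2) = (5 + 15) + 2 = 20 + 2 = 22)
340 - U = 340 - 1*22 = 340 - 22 = 318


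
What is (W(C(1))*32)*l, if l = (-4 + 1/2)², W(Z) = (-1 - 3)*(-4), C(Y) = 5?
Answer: 6272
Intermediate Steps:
W(Z) = 16 (W(Z) = -4*(-4) = 16)
l = 49/4 (l = (-4 + 1*(½))² = (-4 + ½)² = (-7/2)² = 49/4 ≈ 12.250)
(W(C(1))*32)*l = (16*32)*(49/4) = 512*(49/4) = 6272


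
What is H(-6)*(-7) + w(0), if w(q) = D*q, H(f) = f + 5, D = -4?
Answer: 7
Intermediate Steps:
H(f) = 5 + f
w(q) = -4*q
H(-6)*(-7) + w(0) = (5 - 6)*(-7) - 4*0 = -1*(-7) + 0 = 7 + 0 = 7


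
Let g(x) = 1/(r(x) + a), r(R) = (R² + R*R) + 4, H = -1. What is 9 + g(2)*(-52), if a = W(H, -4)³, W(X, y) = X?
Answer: 47/11 ≈ 4.2727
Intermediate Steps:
r(R) = 4 + 2*R² (r(R) = (R² + R²) + 4 = 2*R² + 4 = 4 + 2*R²)
a = -1 (a = (-1)³ = -1)
g(x) = 1/(3 + 2*x²) (g(x) = 1/((4 + 2*x²) - 1) = 1/(3 + 2*x²))
9 + g(2)*(-52) = 9 - 52/(3 + 2*2²) = 9 - 52/(3 + 2*4) = 9 - 52/(3 + 8) = 9 - 52/11 = 47/11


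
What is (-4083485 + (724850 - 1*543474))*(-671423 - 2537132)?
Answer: 12520131342495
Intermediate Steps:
(-4083485 + (724850 - 1*543474))*(-671423 - 2537132) = (-4083485 + (724850 - 543474))*(-3208555) = (-4083485 + 181376)*(-3208555) = -3902109*(-3208555) = 12520131342495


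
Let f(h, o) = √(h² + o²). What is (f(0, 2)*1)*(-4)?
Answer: -8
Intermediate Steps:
(f(0, 2)*1)*(-4) = (√(0² + 2²)*1)*(-4) = (√(0 + 4)*1)*(-4) = (√4*1)*(-4) = (2*1)*(-4) = 2*(-4) = -8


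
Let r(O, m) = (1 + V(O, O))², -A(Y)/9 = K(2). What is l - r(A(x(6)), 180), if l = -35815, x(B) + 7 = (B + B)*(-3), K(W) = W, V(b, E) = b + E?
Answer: -37040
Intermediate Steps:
V(b, E) = E + b
x(B) = -7 - 6*B (x(B) = -7 + (B + B)*(-3) = -7 + (2*B)*(-3) = -7 - 6*B)
A(Y) = -18 (A(Y) = -9*2 = -18)
r(O, m) = (1 + 2*O)² (r(O, m) = (1 + (O + O))² = (1 + 2*O)²)
l - r(A(x(6)), 180) = -35815 - (1 + 2*(-18))² = -35815 - (1 - 36)² = -35815 - 1*(-35)² = -35815 - 1*1225 = -35815 - 1225 = -37040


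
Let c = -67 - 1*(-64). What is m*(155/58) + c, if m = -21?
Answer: -3429/58 ≈ -59.121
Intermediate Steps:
c = -3 (c = -67 + 64 = -3)
m*(155/58) + c = -3255/58 - 3 = -3429/58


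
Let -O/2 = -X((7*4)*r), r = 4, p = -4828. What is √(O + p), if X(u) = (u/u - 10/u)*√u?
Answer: √(-236572 + 357*√7)/7 ≈ 69.345*I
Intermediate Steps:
X(u) = √u*(1 - 10/u) (X(u) = (1 - 10/u)*√u = √u*(1 - 10/u))
O = 51*√7/7 (O = -(-2)*(-10 + (7*4)*4)/√((7*4)*4) = -(-2)*(-10 + 28*4)/√(28*4) = -(-2)*(-10 + 112)/√112 = -(-2)*(√7/28)*102 = -(-2)*51*√7/14 = -(-51)*√7/7 = 51*√7/7 ≈ 19.276)
√(O + p) = √(51*√7/7 - 4828) = √(-4828 + 51*√7/7)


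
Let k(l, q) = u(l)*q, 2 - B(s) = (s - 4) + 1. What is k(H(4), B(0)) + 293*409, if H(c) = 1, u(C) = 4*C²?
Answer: 119857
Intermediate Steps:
B(s) = 5 - s (B(s) = 2 - ((s - 4) + 1) = 2 - ((-4 + s) + 1) = 2 - (-3 + s) = 2 + (3 - s) = 5 - s)
k(l, q) = 4*q*l² (k(l, q) = (4*l²)*q = 4*q*l²)
k(H(4), B(0)) + 293*409 = 4*(5 - 1*0)*1² + 293*409 = 4*(5 + 0)*1 + 119837 = 4*5*1 + 119837 = 20 + 119837 = 119857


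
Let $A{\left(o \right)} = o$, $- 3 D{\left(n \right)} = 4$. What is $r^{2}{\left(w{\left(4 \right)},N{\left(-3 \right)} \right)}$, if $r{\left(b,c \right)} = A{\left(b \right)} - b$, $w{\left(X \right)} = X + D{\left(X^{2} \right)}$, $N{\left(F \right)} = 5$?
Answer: $0$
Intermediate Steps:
$D{\left(n \right)} = - \frac{4}{3}$ ($D{\left(n \right)} = \left(- \frac{1}{3}\right) 4 = - \frac{4}{3}$)
$w{\left(X \right)} = - \frac{4}{3} + X$ ($w{\left(X \right)} = X - \frac{4}{3} = - \frac{4}{3} + X$)
$r{\left(b,c \right)} = 0$ ($r{\left(b,c \right)} = b - b = 0$)
$r^{2}{\left(w{\left(4 \right)},N{\left(-3 \right)} \right)} = 0^{2} = 0$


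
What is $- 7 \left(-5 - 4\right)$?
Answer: $63$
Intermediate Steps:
$- 7 \left(-5 - 4\right) = \left(-7\right) \left(-9\right) = 63$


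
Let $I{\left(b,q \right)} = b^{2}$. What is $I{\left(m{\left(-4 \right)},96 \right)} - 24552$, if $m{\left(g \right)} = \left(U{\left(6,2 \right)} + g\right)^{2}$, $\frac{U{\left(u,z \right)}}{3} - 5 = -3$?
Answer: $-24536$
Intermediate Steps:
$U{\left(u,z \right)} = 6$ ($U{\left(u,z \right)} = 15 + 3 \left(-3\right) = 15 - 9 = 6$)
$m{\left(g \right)} = \left(6 + g\right)^{2}$
$I{\left(m{\left(-4 \right)},96 \right)} - 24552 = \left(\left(6 - 4\right)^{2}\right)^{2} - 24552 = \left(2^{2}\right)^{2} - 24552 = 4^{2} - 24552 = 16 - 24552 = -24536$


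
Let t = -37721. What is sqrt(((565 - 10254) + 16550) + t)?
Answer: 2*I*sqrt(7715) ≈ 175.67*I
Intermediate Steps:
sqrt(((565 - 10254) + 16550) + t) = sqrt(((565 - 10254) + 16550) - 37721) = sqrt((-9689 + 16550) - 37721) = sqrt(6861 - 37721) = sqrt(-30860) = 2*I*sqrt(7715)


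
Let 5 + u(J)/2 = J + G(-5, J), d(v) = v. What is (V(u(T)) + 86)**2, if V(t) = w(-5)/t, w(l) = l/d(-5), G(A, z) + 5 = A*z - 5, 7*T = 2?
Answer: 377486041/51076 ≈ 7390.7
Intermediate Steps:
T = 2/7 (T = (1/7)*2 = 2/7 ≈ 0.28571)
G(A, z) = -10 + A*z (G(A, z) = -5 + (A*z - 5) = -5 + (-5 + A*z) = -10 + A*z)
w(l) = -l/5 (w(l) = l/(-5) = l*(-1/5) = -l/5)
u(J) = -30 - 8*J (u(J) = -10 + 2*(J + (-10 - 5*J)) = -10 + 2*(-10 - 4*J) = -10 + (-20 - 8*J) = -30 - 8*J)
V(t) = 1/t (V(t) = (-1/5*(-5))/t = 1/t)
(V(u(T)) + 86)**2 = (1/(-30 - 8*2/7) + 86)**2 = (1/(-30 - 16/7) + 86)**2 = (1/(-226/7) + 86)**2 = (-7/226 + 86)**2 = (19429/226)**2 = 377486041/51076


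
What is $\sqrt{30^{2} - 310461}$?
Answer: $i \sqrt{309561} \approx 556.38 i$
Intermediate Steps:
$\sqrt{30^{2} - 310461} = \sqrt{900 - 310461} = \sqrt{-309561} = i \sqrt{309561}$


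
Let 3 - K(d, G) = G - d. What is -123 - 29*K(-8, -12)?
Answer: -326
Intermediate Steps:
K(d, G) = 3 + d - G (K(d, G) = 3 - (G - d) = 3 + (d - G) = 3 + d - G)
-123 - 29*K(-8, -12) = -123 - 29*(3 - 8 - 1*(-12)) = -123 - 29*(3 - 8 + 12) = -123 - 29*7 = -123 - 203 = -326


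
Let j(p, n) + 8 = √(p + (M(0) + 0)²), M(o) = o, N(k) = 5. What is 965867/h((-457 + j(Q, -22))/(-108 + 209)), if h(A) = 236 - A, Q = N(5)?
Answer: 2370624930667/590538596 + 97552567*√5/590538596 ≈ 4014.7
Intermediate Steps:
Q = 5
j(p, n) = -8 + √p (j(p, n) = -8 + √(p + (0 + 0)²) = -8 + √(p + 0²) = -8 + √(p + 0) = -8 + √p)
965867/h((-457 + j(Q, -22))/(-108 + 209)) = 965867/(236 - (-457 + (-8 + √5))/(-108 + 209)) = 965867/(236 - (-465 + √5)/101) = 965867/(236 - (-465/101 + √5/101)) = 965867/(236 + (465/101 - √5/101)) = 965867/(24301/101 - √5/101)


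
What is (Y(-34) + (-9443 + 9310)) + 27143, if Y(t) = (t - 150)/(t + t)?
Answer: 459216/17 ≈ 27013.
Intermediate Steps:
Y(t) = (-150 + t)/(2*t) (Y(t) = (-150 + t)/((2*t)) = (-150 + t)*(1/(2*t)) = (-150 + t)/(2*t))
(Y(-34) + (-9443 + 9310)) + 27143 = ((½)*(-150 - 34)/(-34) + (-9443 + 9310)) + 27143 = ((½)*(-1/34)*(-184) - 133) + 27143 = (46/17 - 133) + 27143 = -2215/17 + 27143 = 459216/17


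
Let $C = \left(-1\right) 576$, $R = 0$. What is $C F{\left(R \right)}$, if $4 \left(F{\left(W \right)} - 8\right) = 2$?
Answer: $-4896$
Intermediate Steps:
$F{\left(W \right)} = \frac{17}{2}$ ($F{\left(W \right)} = 8 + \frac{1}{4} \cdot 2 = 8 + \frac{1}{2} = \frac{17}{2}$)
$C = -576$
$C F{\left(R \right)} = \left(-576\right) \frac{17}{2} = -4896$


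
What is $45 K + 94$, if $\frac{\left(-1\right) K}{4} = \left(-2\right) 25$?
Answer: $9094$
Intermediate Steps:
$K = 200$ ($K = - 4 \left(\left(-2\right) 25\right) = \left(-4\right) \left(-50\right) = 200$)
$45 K + 94 = 45 \cdot 200 + 94 = 9000 + 94 = 9094$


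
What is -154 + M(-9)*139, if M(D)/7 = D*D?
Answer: 78659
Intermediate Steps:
M(D) = 7*D² (M(D) = 7*(D*D) = 7*D²)
-154 + M(-9)*139 = -154 + (7*(-9)²)*139 = -154 + (7*81)*139 = -154 + 567*139 = -154 + 78813 = 78659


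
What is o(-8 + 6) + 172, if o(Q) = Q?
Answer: 170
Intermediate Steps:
o(-8 + 6) + 172 = (-8 + 6) + 172 = -2 + 172 = 170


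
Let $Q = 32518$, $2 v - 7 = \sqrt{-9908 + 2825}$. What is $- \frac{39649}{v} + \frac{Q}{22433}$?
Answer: $- \frac{6110162931}{79996078} + \frac{118947 i \sqrt{787}}{3566} \approx -76.381 + 935.75 i$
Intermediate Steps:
$v = \frac{7}{2} + \frac{3 i \sqrt{787}}{2}$ ($v = \frac{7}{2} + \frac{\sqrt{-9908 + 2825}}{2} = \frac{7}{2} + \frac{\sqrt{-7083}}{2} = \frac{7}{2} + \frac{3 i \sqrt{787}}{2} \approx 3.5 + 42.08 i$)
$- \frac{39649}{v} + \frac{Q}{22433} = - \frac{39649}{\frac{7}{2} + \frac{3 i \sqrt{787}}{2}} + \frac{32518}{22433} = \frac{32518}{22433} - \frac{39649}{\frac{7}{2} + \frac{3 i \sqrt{787}}{2}}$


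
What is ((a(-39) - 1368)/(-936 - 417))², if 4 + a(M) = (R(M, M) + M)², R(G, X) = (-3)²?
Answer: 222784/1830609 ≈ 0.12170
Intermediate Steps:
R(G, X) = 9
a(M) = -4 + (9 + M)²
((a(-39) - 1368)/(-936 - 417))² = (((-4 + (9 - 39)²) - 1368)/(-936 - 417))² = (((-4 + (-30)²) - 1368)/(-1353))² = (((-4 + 900) - 1368)*(-1/1353))² = ((896 - 1368)*(-1/1353))² = (-472*(-1/1353))² = (472/1353)² = 222784/1830609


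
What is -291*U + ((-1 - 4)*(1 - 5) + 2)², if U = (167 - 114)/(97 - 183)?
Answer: 57047/86 ≈ 663.34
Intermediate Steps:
U = -53/86 (U = 53/(-86) = 53*(-1/86) = -53/86 ≈ -0.61628)
-291*U + ((-1 - 4)*(1 - 5) + 2)² = -291*(-53/86) + ((-1 - 4)*(1 - 5) + 2)² = 15423/86 + (-5*(-4) + 2)² = 15423/86 + (20 + 2)² = 15423/86 + 22² = 15423/86 + 484 = 57047/86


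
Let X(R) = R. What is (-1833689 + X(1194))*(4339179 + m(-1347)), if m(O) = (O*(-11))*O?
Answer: 28622325803400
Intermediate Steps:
m(O) = -11*O**2 (m(O) = (-11*O)*O = -11*O**2)
(-1833689 + X(1194))*(4339179 + m(-1347)) = (-1833689 + 1194)*(4339179 - 11*(-1347)**2) = -1832495*(4339179 - 11*1814409) = -1832495*(4339179 - 19958499) = -1832495*(-15619320) = 28622325803400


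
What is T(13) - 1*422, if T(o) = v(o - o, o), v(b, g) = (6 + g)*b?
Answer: -422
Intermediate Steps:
v(b, g) = b*(6 + g)
T(o) = 0 (T(o) = (o - o)*(6 + o) = 0*(6 + o) = 0)
T(13) - 1*422 = 0 - 1*422 = 0 - 422 = -422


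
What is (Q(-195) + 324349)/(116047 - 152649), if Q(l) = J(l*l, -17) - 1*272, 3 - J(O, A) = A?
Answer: -324097/36602 ≈ -8.8546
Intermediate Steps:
J(O, A) = 3 - A
Q(l) = -252 (Q(l) = (3 - 1*(-17)) - 1*272 = (3 + 17) - 272 = 20 - 272 = -252)
(Q(-195) + 324349)/(116047 - 152649) = (-252 + 324349)/(116047 - 152649) = 324097/(-36602) = 324097*(-1/36602) = -324097/36602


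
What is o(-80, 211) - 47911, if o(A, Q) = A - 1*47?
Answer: -48038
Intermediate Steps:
o(A, Q) = -47 + A (o(A, Q) = A - 47 = -47 + A)
o(-80, 211) - 47911 = (-47 - 80) - 47911 = -127 - 47911 = -48038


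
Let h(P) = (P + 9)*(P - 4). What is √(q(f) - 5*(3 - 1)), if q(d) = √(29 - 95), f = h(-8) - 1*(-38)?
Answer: √(-10 + I*√66) ≈ 1.2009 + 3.3826*I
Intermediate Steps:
h(P) = (-4 + P)*(9 + P) (h(P) = (9 + P)*(-4 + P) = (-4 + P)*(9 + P))
f = 26 (f = (-36 + (-8)² + 5*(-8)) - 1*(-38) = (-36 + 64 - 40) + 38 = -12 + 38 = 26)
q(d) = I*√66 (q(d) = √(-66) = I*√66)
√(q(f) - 5*(3 - 1)) = √(I*√66 - 5*(3 - 1)) = √(I*√66 - 5*2) = √(I*√66 - 10) = √(-10 + I*√66)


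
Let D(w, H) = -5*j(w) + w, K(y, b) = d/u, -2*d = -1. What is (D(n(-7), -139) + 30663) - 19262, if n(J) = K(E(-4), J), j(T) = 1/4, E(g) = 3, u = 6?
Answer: 68399/6 ≈ 11400.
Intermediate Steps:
d = ½ (d = -½*(-1) = ½ ≈ 0.50000)
K(y, b) = 1/12 (K(y, b) = (½)/6 = (½)*(⅙) = 1/12)
j(T) = ¼
n(J) = 1/12
D(w, H) = -5/4 + w (D(w, H) = -5*¼ + w = -5/4 + w)
(D(n(-7), -139) + 30663) - 19262 = ((-5/4 + 1/12) + 30663) - 19262 = (-7/6 + 30663) - 19262 = 183971/6 - 19262 = 68399/6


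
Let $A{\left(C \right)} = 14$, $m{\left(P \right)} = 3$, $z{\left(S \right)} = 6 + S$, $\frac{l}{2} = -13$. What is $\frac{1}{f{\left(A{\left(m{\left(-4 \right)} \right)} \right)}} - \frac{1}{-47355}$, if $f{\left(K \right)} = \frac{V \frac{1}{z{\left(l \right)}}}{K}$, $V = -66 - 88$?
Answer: $\frac{86101}{47355} \approx 1.8182$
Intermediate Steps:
$l = -26$ ($l = 2 \left(-13\right) = -26$)
$V = -154$ ($V = -66 - 88 = -154$)
$f{\left(K \right)} = \frac{77}{10 K}$ ($f{\left(K \right)} = \frac{\left(-154\right) \frac{1}{6 - 26}}{K} = \frac{\left(-154\right) \frac{1}{-20}}{K} = \frac{\left(-154\right) \left(- \frac{1}{20}\right)}{K} = \frac{77}{10 K}$)
$\frac{1}{f{\left(A{\left(m{\left(-4 \right)} \right)} \right)}} - \frac{1}{-47355} = \frac{1}{\frac{77}{10} \cdot \frac{1}{14}} - \frac{1}{-47355} = \frac{1}{\frac{77}{10} \cdot \frac{1}{14}} - - \frac{1}{47355} = \frac{1}{\frac{11}{20}} + \frac{1}{47355} = \frac{20}{11} + \frac{1}{47355} = \frac{86101}{47355}$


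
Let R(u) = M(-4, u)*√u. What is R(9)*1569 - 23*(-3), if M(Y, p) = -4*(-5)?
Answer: 94209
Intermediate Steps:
M(Y, p) = 20
R(u) = 20*√u
R(9)*1569 - 23*(-3) = (20*√9)*1569 - 23*(-3) = (20*3)*1569 + 69 = 60*1569 + 69 = 94140 + 69 = 94209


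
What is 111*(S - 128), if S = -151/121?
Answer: -1735929/121 ≈ -14347.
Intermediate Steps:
S = -151/121 (S = -151*1/121 = -151/121 ≈ -1.2479)
111*(S - 128) = 111*(-151/121 - 128) = 111*(-15639/121) = -1735929/121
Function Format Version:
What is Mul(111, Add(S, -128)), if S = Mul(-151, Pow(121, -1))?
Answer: Rational(-1735929, 121) ≈ -14347.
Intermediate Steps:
S = Rational(-151, 121) (S = Mul(-151, Rational(1, 121)) = Rational(-151, 121) ≈ -1.2479)
Mul(111, Add(S, -128)) = Mul(111, Add(Rational(-151, 121), -128)) = Mul(111, Rational(-15639, 121)) = Rational(-1735929, 121)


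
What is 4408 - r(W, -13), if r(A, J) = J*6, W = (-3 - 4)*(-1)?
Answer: 4486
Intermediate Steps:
W = 7 (W = -7*(-1) = 7)
r(A, J) = 6*J
4408 - r(W, -13) = 4408 - 6*(-13) = 4408 - 1*(-78) = 4408 + 78 = 4486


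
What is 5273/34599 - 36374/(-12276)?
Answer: 220539229/70789554 ≈ 3.1154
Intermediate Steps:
5273/34599 - 36374/(-12276) = 5273*(1/34599) - 36374*(-1/12276) = 5273/34599 + 18187/6138 = 220539229/70789554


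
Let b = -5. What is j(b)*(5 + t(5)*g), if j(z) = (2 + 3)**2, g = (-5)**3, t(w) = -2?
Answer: 6375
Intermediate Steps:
g = -125
j(z) = 25 (j(z) = 5**2 = 25)
j(b)*(5 + t(5)*g) = 25*(5 - 2*(-125)) = 25*(5 + 250) = 25*255 = 6375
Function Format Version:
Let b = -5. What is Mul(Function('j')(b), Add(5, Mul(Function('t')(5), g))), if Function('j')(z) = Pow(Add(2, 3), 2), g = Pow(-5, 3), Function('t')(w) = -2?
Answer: 6375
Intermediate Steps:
g = -125
Function('j')(z) = 25 (Function('j')(z) = Pow(5, 2) = 25)
Mul(Function('j')(b), Add(5, Mul(Function('t')(5), g))) = Mul(25, Add(5, Mul(-2, -125))) = Mul(25, Add(5, 250)) = Mul(25, 255) = 6375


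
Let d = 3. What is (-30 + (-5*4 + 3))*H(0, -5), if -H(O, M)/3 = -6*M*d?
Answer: 12690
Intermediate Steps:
H(O, M) = 54*M (H(O, M) = -(-3)*(6*M)*3 = -(-3)*18*M = -(-54)*M = 54*M)
(-30 + (-5*4 + 3))*H(0, -5) = (-30 + (-5*4 + 3))*(54*(-5)) = (-30 + (-20 + 3))*(-270) = (-30 - 17)*(-270) = -47*(-270) = 12690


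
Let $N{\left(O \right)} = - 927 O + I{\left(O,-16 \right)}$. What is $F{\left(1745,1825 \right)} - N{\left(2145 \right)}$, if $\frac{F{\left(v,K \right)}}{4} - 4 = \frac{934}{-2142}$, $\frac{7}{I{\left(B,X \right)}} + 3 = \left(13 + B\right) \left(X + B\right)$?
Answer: $\frac{9784225046725310}{4920579909} \approx 1.9884 \cdot 10^{6}$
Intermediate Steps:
$I{\left(B,X \right)} = \frac{7}{-3 + \left(13 + B\right) \left(B + X\right)}$ ($I{\left(B,X \right)} = \frac{7}{-3 + \left(13 + B\right) \left(X + B\right)} = \frac{7}{-3 + \left(13 + B\right) \left(B + X\right)}$)
$N{\left(O \right)} = - 927 O + \frac{7}{-211 + O^{2} - 3 O}$ ($N{\left(O \right)} = - 927 O + \frac{7}{-3 + O^{2} + 13 O + 13 \left(-16\right) + O \left(-16\right)} = - 927 O + \frac{7}{-3 + O^{2} + 13 O - 208 - 16 O} = - 927 O + \frac{7}{-211 + O^{2} - 3 O}$)
$F{\left(v,K \right)} = \frac{15268}{1071}$ ($F{\left(v,K \right)} = 16 + 4 \frac{934}{-2142} = 16 + 4 \cdot 934 \left(- \frac{1}{2142}\right) = 16 + 4 \left(- \frac{467}{1071}\right) = 16 - \frac{1868}{1071} = \frac{15268}{1071}$)
$F{\left(1745,1825 \right)} - N{\left(2145 \right)} = \frac{15268}{1071} - \frac{7 - 1988415 \left(-211 + 2145^{2} - 6435\right)}{-211 + 2145^{2} - 6435} = \frac{15268}{1071} - \frac{7 - 1988415 \left(-211 + 4601025 - 6435\right)}{-211 + 4601025 - 6435} = \frac{15268}{1071} - \frac{7 - 1988415 \cdot 4594379}{4594379} = \frac{15268}{1071} - \frac{7 - 9135532119285}{4594379} = \frac{15268}{1071} - \frac{1}{4594379} \left(-9135532119278\right) = \frac{15268}{1071} - - \frac{9135532119278}{4594379} = \frac{15268}{1071} + \frac{9135532119278}{4594379} = \frac{9784225046725310}{4920579909}$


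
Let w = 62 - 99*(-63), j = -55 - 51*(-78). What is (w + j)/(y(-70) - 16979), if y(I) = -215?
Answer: -5111/8597 ≈ -0.59451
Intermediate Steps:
j = 3923 (j = -55 + 3978 = 3923)
w = 6299 (w = 62 + 6237 = 6299)
(w + j)/(y(-70) - 16979) = (6299 + 3923)/(-215 - 16979) = 10222/(-17194) = 10222*(-1/17194) = -5111/8597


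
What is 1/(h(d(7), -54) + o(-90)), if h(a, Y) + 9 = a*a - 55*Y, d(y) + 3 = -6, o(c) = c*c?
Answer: 1/11142 ≈ 8.9751e-5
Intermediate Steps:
o(c) = c**2
d(y) = -9 (d(y) = -3 - 6 = -9)
h(a, Y) = -9 + a**2 - 55*Y (h(a, Y) = -9 + (a*a - 55*Y) = -9 + (a**2 - 55*Y) = -9 + a**2 - 55*Y)
1/(h(d(7), -54) + o(-90)) = 1/((-9 + (-9)**2 - 55*(-54)) + (-90)**2) = 1/((-9 + 81 + 2970) + 8100) = 1/(3042 + 8100) = 1/11142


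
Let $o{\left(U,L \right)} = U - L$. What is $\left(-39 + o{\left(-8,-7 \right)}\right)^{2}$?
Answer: $1600$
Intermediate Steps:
$\left(-39 + o{\left(-8,-7 \right)}\right)^{2} = \left(-39 - 1\right)^{2} = \left(-40\right)^{2} = 1600$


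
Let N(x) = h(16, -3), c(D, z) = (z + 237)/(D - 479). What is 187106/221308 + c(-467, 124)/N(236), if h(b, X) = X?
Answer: 76362377/78509013 ≈ 0.97266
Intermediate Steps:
c(D, z) = (237 + z)/(-479 + D)
N(x) = -3
187106/221308 + c(-467, 124)/N(236) = 187106/221308 + ((237 + 124)/(-479 - 467))/(-3) = 187106*(1/221308) + (361/(-946))*(-1/3) = 93553/110654 - 1/946*361*(-1/3) = 93553/110654 - 361/946*(-1/3) = 93553/110654 + 361/2838 = 76362377/78509013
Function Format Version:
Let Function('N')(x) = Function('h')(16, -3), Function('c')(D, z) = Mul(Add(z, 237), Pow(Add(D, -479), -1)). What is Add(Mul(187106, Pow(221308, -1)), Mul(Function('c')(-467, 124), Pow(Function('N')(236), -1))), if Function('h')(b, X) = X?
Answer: Rational(76362377, 78509013) ≈ 0.97266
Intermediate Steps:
Function('c')(D, z) = Mul(Pow(Add(-479, D), -1), Add(237, z)) (Function('c')(D, z) = Mul(Add(237, z), Pow(Add(-479, D), -1)) = Mul(Pow(Add(-479, D), -1), Add(237, z)))
Function('N')(x) = -3
Add(Mul(187106, Pow(221308, -1)), Mul(Function('c')(-467, 124), Pow(Function('N')(236), -1))) = Add(Mul(187106, Pow(221308, -1)), Mul(Mul(Pow(Add(-479, -467), -1), Add(237, 124)), Pow(-3, -1))) = Add(Mul(187106, Rational(1, 221308)), Mul(Mul(Pow(-946, -1), 361), Rational(-1, 3))) = Add(Rational(93553, 110654), Mul(Mul(Rational(-1, 946), 361), Rational(-1, 3))) = Add(Rational(93553, 110654), Mul(Rational(-361, 946), Rational(-1, 3))) = Add(Rational(93553, 110654), Rational(361, 2838)) = Rational(76362377, 78509013)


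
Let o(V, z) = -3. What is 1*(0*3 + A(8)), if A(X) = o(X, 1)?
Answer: -3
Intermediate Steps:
A(X) = -3
1*(0*3 + A(8)) = 1*(0*3 - 3) = 1*(0 - 3) = 1*(-3) = -3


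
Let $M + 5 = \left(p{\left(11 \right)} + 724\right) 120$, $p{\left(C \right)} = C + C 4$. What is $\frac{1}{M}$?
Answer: $\frac{1}{93475} \approx 1.0698 \cdot 10^{-5}$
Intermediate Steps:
$p{\left(C \right)} = 5 C$ ($p{\left(C \right)} = C + 4 C = 5 C$)
$M = 93475$ ($M = -5 + \left(5 \cdot 11 + 724\right) 120 = -5 + \left(55 + 724\right) 120 = -5 + 779 \cdot 120 = -5 + 93480 = 93475$)
$\frac{1}{M} = \frac{1}{93475}$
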